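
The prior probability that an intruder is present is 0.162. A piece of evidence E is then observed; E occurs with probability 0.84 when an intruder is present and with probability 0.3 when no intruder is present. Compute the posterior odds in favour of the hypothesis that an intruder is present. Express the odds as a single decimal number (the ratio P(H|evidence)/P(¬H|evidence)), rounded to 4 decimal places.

Posterior odds ≈ 0.5413

Prior odds = 0.162/(1−0.162) = 0.19332. In log-odds, ln(0.19332) = -1.6434.
Add log likelihood ratio: ln(2.8000) = 1.0296.
Posterior log-odds = -0.61380, so posterior odds = exp(-0.61380) = 0.54129.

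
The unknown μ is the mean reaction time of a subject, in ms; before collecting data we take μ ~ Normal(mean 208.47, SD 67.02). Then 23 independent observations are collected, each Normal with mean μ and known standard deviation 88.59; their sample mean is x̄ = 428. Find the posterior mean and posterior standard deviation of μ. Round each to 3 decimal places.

Posterior mean ≈ 412.500; posterior SD ≈ 17.808

Prior precision 1/τ₀² = 1/67.02² = 0.00022263; data precision n/σ² = 23/88.59² = 0.00293061.
Posterior precision = 0.00022263 + 0.00293061 = 0.00315325, giving posterior SD = 1/√0.00315325 = 17.808.
Posterior mean = (0.00022263·208.47 + 0.00293061·428) / 0.00315325 = 412.500.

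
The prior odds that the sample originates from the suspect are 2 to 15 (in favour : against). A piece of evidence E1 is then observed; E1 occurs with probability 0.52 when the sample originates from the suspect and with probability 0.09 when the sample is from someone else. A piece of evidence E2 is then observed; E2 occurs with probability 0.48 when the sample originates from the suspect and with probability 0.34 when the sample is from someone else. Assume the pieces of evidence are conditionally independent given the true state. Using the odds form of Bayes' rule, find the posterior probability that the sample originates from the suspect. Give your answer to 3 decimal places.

Prior odds = 2/15 = 0.13333. In log-odds, ln(0.13333) = -2.0149.
Add log likelihood ratios: ln(5.7778) + ln(1.4118) = 2.0989.
Posterior log-odds = 0.083957, so posterior odds = exp(0.083957) = 1.0876. Converting, P(H|E) = 1.0876/2.0876 = 0.521.

Posterior probability ≈ 0.521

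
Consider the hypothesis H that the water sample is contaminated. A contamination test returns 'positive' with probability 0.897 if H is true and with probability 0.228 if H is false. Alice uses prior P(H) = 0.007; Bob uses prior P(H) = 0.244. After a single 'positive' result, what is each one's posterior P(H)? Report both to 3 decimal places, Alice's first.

The likelihood ratio for a 'positive' result is 0.897/0.228 = 3.9342.
Alice: prior odds 0.007/0.993 = 0.0070493; posterior odds 0.027734; posterior probability 0.027.
Bob: prior odds 0.244/0.756 = 0.32275; posterior odds 1.2698; posterior probability 0.559.

Alice: 0.027; Bob: 0.559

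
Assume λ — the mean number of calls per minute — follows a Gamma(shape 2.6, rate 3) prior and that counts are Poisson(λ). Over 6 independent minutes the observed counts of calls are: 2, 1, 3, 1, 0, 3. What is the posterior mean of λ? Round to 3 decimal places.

The Poisson likelihood adds the total count to the shape and the number of exposure periods to the rate. Here ∑xᵢ = 10 and n = 6, so shape 2.6→12.6 and rate 3→9.
E[λ | data] = 12.6/9 = 1.400.

Posterior mean ≈ 1.400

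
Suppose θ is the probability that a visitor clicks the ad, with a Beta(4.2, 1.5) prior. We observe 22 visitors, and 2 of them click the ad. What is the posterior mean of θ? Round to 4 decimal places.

Posterior mean ≈ 0.2238

Observing 2 successes and 20 failures updates Beta(4.2, 1.5) by adding the success and failure counts to the two shape parameters: α = 4.2+2 = 6.2, β = 1.5+20 = 21.5.
Posterior mean = α/(α+β) = 6.2/27.7 = 0.2238.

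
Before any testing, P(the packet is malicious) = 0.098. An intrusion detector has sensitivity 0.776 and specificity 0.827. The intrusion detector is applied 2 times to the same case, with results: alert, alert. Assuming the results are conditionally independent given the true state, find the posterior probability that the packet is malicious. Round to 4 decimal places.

Let H be the event that the packet is malicious; start with P(H) = 0.098. P('alert'|H) = 0.776, P('alert'|¬H) = 0.173.
Update on result 1 ('alert'): P(H) ← 0.776·0.0980 / (0.776·0.0980 + 0.173·0.9020) = 0.076048/0.23209 = 0.3277.
Update on result 2 ('alert'): P(H) ← 0.776·0.3277 / (0.776·0.3277 + 0.173·0.6723) = 0.25426/0.37058 = 0.6861.

Posterior P(H) ≈ 0.6861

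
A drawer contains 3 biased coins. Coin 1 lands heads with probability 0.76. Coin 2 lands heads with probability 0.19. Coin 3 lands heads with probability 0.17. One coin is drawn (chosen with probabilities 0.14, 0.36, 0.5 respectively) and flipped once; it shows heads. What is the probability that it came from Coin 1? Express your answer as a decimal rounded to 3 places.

Posterior probability ≈ 0.410

Tabulate prior·likelihood by source: [1] prior 0.14, lik 0.76, product 0.1064; [2] prior 0.36, lik 0.19, product 0.06840; [3] prior 0.5, lik 0.17, product 0.08500.
Normalizing constant = 0.25980; the posterior for Coin 1 is its product over the sum, 0.1064/0.25980 = 0.410.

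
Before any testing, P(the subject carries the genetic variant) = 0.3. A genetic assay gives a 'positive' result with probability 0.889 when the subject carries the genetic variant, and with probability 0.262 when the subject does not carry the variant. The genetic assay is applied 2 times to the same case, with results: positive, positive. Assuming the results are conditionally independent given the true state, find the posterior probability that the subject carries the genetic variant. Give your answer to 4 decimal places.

With H the event that the subject carries the genetic variant, the joint likelihood of the observed sequence is P(data|H) = 0.889·0.889 = 0.79032 and P(data|¬H) = 0.262·0.262 = 0.068644.
Bayes: P(H|data) = 0.3·0.79032 / (0.3·0.79032 + 0.7·0.068644) = 0.23710/0.28515 = 0.8315.

Posterior P(H) ≈ 0.8315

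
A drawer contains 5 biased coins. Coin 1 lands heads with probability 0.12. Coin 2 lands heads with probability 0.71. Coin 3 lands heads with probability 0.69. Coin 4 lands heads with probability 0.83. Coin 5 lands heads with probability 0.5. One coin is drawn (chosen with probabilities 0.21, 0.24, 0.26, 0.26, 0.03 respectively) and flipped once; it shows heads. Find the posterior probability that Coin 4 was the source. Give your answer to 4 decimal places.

Posterior probability ≈ 0.3562

Tabulate prior·likelihood by source: [1] prior 0.21, lik 0.12, product 0.02520; [2] prior 0.24, lik 0.71, product 0.1704; [3] prior 0.26, lik 0.69, product 0.1794; [4] prior 0.26, lik 0.83, product 0.2158; [5] prior 0.03, lik 0.5, product 0.01500.
Normalizing constant = 0.60580; the posterior for Coin 4 is its product over the sum, 0.2158/0.60580 = 0.3562.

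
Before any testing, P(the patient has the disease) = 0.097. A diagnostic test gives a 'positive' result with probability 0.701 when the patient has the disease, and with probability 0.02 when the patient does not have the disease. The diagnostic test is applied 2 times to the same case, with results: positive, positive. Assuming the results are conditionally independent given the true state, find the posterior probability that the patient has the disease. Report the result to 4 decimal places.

Let H be the event that the patient has the disease; start with P(H) = 0.097. P('positive'|H) = 0.701, P('positive'|¬H) = 0.02.
Update on result 1 ('positive'): P(H) ← 0.701·0.0970 / (0.701·0.0970 + 0.02·0.9030) = 0.067997/0.086057 = 0.7901.
Update on result 2 ('positive'): P(H) ← 0.701·0.7901 / (0.701·0.7901 + 0.02·0.2099) = 0.55389/0.55808 = 0.9925.

Posterior P(H) ≈ 0.9925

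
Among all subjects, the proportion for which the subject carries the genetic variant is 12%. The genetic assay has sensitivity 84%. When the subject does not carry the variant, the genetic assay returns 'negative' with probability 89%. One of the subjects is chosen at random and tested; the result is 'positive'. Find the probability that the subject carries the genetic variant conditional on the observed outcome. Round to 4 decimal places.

Let H be the event that the subject carries the genetic variant. P(H) = 0.12, so P(¬H) = 0.88. With E the 'positive' result, P(E|H) = 0.84 and P(E|¬H) = 0.11.
P(E) = 0.84·0.12 + 0.11·0.88 = 0.10080 + 0.096800 = 0.19760.
By Bayes' theorem, P(H|E) = 0.10080 / 0.19760 = 0.5101.

P(H | E) ≈ 0.5101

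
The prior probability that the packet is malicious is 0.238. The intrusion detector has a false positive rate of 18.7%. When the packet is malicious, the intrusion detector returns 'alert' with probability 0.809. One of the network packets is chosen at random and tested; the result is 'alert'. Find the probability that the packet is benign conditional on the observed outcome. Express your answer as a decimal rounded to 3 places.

P(¬H | E) ≈ 0.425

Let H be the event that the packet is malicious. P(H) = 0.238, so P(¬H) = 0.762. With E the 'alert' result, P(E|H) = 0.809 and P(E|¬H) = 0.187.
P(E) = 0.809·0.238 + 0.187·0.762 = 0.19254 + 0.14249 = 0.33504.
By Bayes' theorem, P(H|E) = 0.19254 / 0.33504 = 0.575. Hence P(¬H|E) = 1 − 0.575 = 0.425.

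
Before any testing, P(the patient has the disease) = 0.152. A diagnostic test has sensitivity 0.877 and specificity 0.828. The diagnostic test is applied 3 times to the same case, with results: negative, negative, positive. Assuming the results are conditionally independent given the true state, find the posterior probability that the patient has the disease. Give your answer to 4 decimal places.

Let H be the event that the patient has the disease; start with P(H) = 0.152. P('positive'|H) = 0.877, P('positive'|¬H) = 0.172.
Update on result 1 ('negative'): P(H) ← 0.123·0.1520 / (0.123·0.1520 + 0.828·0.8480) = 0.018696/0.72084 = 0.0259.
Update on result 2 ('negative'): P(H) ← 0.123·0.0259 / (0.123·0.0259 + 0.828·0.9741) = 0.0031902/0.80971 = 0.0039.
Update on result 3 ('positive'): P(H) ← 0.877·0.0039 / (0.877·0.0039 + 0.172·0.9961) = 0.0034553/0.17478 = 0.0198.

Posterior P(H) ≈ 0.0198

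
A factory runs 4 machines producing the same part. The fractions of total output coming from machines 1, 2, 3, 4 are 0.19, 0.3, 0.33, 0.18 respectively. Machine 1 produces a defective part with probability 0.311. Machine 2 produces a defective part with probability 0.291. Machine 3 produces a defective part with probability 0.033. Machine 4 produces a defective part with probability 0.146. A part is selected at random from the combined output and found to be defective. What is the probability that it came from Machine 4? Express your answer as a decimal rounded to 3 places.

Posterior probability ≈ 0.143

P(defective|M1) = 0.311; P(defective|M2) = 0.291; P(defective|M3) = 0.033; P(defective|M4) = 0.146.
Prior × likelihood for each source: 0.19·0.311=0.05909, 0.3·0.291=0.08730, 0.33·0.033=0.01089, 0.18·0.146=0.02628. Summing gives P(defective) = 0.18356.
P(Machine 4 | defective) = 0.02628 / 0.18356 = 0.143.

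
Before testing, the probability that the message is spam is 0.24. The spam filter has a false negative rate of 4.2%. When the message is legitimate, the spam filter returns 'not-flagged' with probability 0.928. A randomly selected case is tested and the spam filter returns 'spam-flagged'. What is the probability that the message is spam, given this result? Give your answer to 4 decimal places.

P(H | E) ≈ 0.8078

Write H for 'the message is spam'. Prior odds H:¬H = 0.24/0.76 = 0.31579. For the 'spam-flagged' outcome, the likelihood ratio is 0.958/0.072 = 13.306.
Posterior odds = 0.31579 × 13.306 = 4.2018, so P(H|E) = 4.2018/(1+4.2018) = 0.8078.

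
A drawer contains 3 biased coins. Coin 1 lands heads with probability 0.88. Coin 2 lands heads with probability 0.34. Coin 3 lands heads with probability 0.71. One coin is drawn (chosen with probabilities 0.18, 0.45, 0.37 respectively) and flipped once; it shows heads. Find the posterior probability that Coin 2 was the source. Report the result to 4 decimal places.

P(heads|C1) = 0.88; P(heads|C2) = 0.34; P(heads|C3) = 0.71.
Prior × likelihood for each source: 0.18·0.88=0.1584, 0.45·0.34=0.1530, 0.37·0.71=0.2627. Summing gives P(heads) = 0.57410.
P(Coin 2 | heads) = 0.1530 / 0.57410 = 0.2665.

Posterior probability ≈ 0.2665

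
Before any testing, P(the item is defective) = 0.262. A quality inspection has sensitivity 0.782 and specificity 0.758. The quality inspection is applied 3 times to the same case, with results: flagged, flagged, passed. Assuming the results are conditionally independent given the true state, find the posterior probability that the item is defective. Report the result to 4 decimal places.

Posterior P(H) ≈ 0.5160

With H the event that the item is defective, the joint likelihood of the observed sequence is P(data|H) = 0.782·0.782·0.218 = 0.13331 and P(data|¬H) = 0.242·0.242·0.758 = 0.044392.
Bayes: P(H|data) = 0.262·0.13331 / (0.262·0.13331 + 0.738·0.044392) = 0.034928/0.067689 = 0.5160.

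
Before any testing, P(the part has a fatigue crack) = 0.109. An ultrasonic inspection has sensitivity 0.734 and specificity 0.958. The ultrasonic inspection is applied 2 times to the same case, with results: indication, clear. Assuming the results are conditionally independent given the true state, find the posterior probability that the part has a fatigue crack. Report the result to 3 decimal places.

Posterior P(H) ≈ 0.372

With H the event that the part has a fatigue crack, the joint likelihood of the observed sequence is P(data|H) = 0.734·0.266 = 0.19524 and P(data|¬H) = 0.042·0.958 = 0.040236.
Bayes: P(H|data) = 0.109·0.19524 / (0.109·0.19524 + 0.891·0.040236) = 0.021282/0.057132 = 0.3725.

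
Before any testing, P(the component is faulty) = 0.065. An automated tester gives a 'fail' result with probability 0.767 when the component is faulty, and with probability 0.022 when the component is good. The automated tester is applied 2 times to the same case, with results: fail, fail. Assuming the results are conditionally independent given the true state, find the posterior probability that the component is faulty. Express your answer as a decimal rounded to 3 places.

Let H be the event that the component is faulty; start with P(H) = 0.065. P('fail'|H) = 0.767, P('fail'|¬H) = 0.022.
Update on result 1 ('fail'): P(H) ← 0.767·0.0650 / (0.767·0.0650 + 0.022·0.9350) = 0.049855/0.070425 = 0.7079.
Update on result 2 ('fail'): P(H) ← 0.767·0.7079 / (0.767·0.7079 + 0.022·0.2921) = 0.54297/0.54940 = 0.9883.

Posterior P(H) ≈ 0.988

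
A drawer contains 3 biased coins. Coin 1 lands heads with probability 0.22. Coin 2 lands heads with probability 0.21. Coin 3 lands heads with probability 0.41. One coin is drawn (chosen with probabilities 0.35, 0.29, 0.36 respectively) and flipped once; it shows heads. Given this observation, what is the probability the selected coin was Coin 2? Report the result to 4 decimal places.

Tabulate prior·likelihood by source: [1] prior 0.35, lik 0.22, product 0.07700; [2] prior 0.29, lik 0.21, product 0.06090; [3] prior 0.36, lik 0.41, product 0.1476.
Normalizing constant = 0.28550; the posterior for Coin 2 is its product over the sum, 0.06090/0.28550 = 0.2133.

Posterior probability ≈ 0.2133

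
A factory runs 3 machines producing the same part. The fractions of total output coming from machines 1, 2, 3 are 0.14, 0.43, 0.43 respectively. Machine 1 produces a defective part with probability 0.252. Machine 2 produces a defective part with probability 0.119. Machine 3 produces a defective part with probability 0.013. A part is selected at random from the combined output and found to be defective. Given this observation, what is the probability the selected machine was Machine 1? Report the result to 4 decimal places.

P(defective|M1) = 0.252; P(defective|M2) = 0.119; P(defective|M3) = 0.013.
Prior × likelihood for each source: 0.14·0.252=0.03528, 0.43·0.119=0.05117, 0.43·0.013=0.005590. Summing gives P(defective) = 0.092040.
P(Machine 1 | defective) = 0.03528 / 0.092040 = 0.3833.

Posterior probability ≈ 0.3833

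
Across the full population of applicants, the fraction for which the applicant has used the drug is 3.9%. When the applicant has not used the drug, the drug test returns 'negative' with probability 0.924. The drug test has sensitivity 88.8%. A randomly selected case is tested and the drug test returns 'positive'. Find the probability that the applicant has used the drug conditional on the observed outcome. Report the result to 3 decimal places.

Write H for 'the applicant has used the drug'. Prior odds H:¬H = 0.039/0.961 = 0.040583. For the 'positive' outcome, the likelihood ratio is 0.888/0.076 = 11.684.
Posterior odds = 0.040583 × 11.684 = 0.47418, so P(H|E) = 0.47418/(1+0.47418) = 0.322.

P(H | E) ≈ 0.322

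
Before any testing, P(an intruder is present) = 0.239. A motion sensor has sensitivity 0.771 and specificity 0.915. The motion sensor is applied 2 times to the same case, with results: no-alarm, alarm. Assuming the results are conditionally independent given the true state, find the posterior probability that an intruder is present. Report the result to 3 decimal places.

Posterior P(H) ≈ 0.416

With H the event that an intruder is present, the joint likelihood of the observed sequence is P(data|H) = 0.229·0.771 = 0.17656 and P(data|¬H) = 0.915·0.085 = 0.077775.
Bayes: P(H|data) = 0.239·0.17656 / (0.239·0.17656 + 0.761·0.077775) = 0.042198/0.10138 = 0.4162.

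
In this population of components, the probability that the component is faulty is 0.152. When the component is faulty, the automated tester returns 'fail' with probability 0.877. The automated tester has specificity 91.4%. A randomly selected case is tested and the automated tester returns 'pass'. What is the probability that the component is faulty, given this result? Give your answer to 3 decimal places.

P(H | E) ≈ 0.024

Write H for 'the component is faulty'. Prior odds H:¬H = 0.152/0.848 = 0.17925. For the 'pass' outcome, the likelihood ratio is 0.123/0.914 = 0.13457.
Posterior odds = 0.17925 × 0.13457 = 0.024122, so P(H|E) = 0.024122/(1+0.024122) = 0.024.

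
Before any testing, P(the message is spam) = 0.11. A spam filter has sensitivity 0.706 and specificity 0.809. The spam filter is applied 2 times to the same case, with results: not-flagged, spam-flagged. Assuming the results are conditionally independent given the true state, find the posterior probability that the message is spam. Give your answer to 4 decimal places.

Let H be the event that the message is spam; start with P(H) = 0.11. P('spam-flagged'|H) = 0.706, P('spam-flagged'|¬H) = 0.191.
Update on result 1 ('not-flagged'): P(H) ← 0.294·0.1100 / (0.294·0.1100 + 0.809·0.8900) = 0.032340/0.75235 = 0.0430.
Update on result 2 ('spam-flagged'): P(H) ← 0.706·0.0430 / (0.706·0.0430 + 0.191·0.9570) = 0.030348/0.21314 = 0.1424.

Posterior P(H) ≈ 0.1424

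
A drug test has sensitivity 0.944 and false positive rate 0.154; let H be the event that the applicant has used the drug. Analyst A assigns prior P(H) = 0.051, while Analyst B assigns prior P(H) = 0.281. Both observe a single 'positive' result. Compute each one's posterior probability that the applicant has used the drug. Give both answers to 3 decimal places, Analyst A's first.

P('+'|H) = 0.944, P('+'|¬H) = 0.154.
Analyst A: numerator 0.944·0.051 = 0.048144; evidence = 0.048144+0.154·0.949 = 0.19429; posterior = 0.248.
Analyst B: numerator 0.944·0.281 = 0.26526; evidence = 0.26526+0.154·0.719 = 0.37599; posterior = 0.706.

Analyst A: 0.248; Analyst B: 0.706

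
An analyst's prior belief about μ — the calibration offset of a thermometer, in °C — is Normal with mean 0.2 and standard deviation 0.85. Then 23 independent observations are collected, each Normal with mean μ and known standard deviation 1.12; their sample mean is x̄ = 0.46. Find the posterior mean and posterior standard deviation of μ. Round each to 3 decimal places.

Prior precision 1/τ₀² = 1/0.85² = 1.38408; data precision n/σ² = 23/1.12² = 18.3355.
Posterior precision = 1.38408 + 18.3355 = 19.7195, giving posterior SD = 1/√19.7195 = 0.225.
Posterior mean = (1.38408·0.2 + 18.3355·0.46) / 19.7195 = 0.442.

Posterior mean ≈ 0.442; posterior SD ≈ 0.225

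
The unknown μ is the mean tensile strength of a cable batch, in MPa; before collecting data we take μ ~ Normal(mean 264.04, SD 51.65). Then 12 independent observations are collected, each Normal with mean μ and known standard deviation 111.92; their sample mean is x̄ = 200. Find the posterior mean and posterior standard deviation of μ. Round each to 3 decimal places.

Posterior mean ≈ 218.011; posterior SD ≈ 27.391

Prior precision 1/τ₀² = 1/51.65² = 0.00037485; data precision n/σ² = 12/111.92² = 0.00095800.
Posterior precision = 0.00037485 + 0.00095800 = 0.00133285, giving posterior SD = 1/√0.00133285 = 27.391.
Posterior mean = (0.00037485·264.04 + 0.00095800·200) / 0.00133285 = 218.011.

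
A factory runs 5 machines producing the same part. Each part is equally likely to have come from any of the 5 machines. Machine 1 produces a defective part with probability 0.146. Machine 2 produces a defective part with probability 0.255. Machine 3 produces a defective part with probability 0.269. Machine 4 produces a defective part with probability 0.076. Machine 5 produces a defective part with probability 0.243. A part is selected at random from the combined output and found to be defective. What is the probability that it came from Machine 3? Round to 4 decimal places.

Tabulate prior·likelihood by source: [1] prior 0.2, lik 0.146, product 0.02920; [2] prior 0.2, lik 0.255, product 0.05100; [3] prior 0.2, lik 0.269, product 0.05380; [4] prior 0.2, lik 0.076, product 0.01520; [5] prior 0.2, lik 0.243, product 0.04860.
Normalizing constant = 0.19780; the posterior for Machine 3 is its product over the sum, 0.05380/0.19780 = 0.2720.

Posterior probability ≈ 0.2720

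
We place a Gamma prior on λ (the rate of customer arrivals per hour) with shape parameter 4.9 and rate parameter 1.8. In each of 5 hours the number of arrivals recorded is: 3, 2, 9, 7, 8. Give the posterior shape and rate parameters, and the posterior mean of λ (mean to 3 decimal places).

Total count ∑xᵢ = 29 over n = 5 hours.
Gamma is conjugate to the Poisson likelihood: posterior is Gamma(shape = 4.9+29 = 33.9, rate = 1.8+5 = 6.8).
Posterior mean = shape/rate = 33.9/6.8 = 4.985.

Posterior: Gamma(shape=33.9, rate=6.8); mean ≈ 4.985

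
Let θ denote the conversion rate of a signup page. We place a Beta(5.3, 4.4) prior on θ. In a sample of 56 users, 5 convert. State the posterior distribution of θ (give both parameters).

Observing 5 successes and 51 failures updates Beta(5.3, 4.4) by adding the success and failure counts to the two shape parameters: α = 5.3+5 = 10.3, β = 4.4+51 = 55.4.

Posterior: Beta(10.3, 55.4)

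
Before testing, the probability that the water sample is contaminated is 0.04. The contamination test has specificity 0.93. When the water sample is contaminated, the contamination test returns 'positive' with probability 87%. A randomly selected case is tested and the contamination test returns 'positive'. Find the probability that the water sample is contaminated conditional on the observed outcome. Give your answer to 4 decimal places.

Let H be the event that the water sample is contaminated. P(H) = 0.04, so P(¬H) = 0.96. With E the 'positive' result, P(E|H) = 0.87 and P(E|¬H) = 0.07.
P(E) = 0.87·0.04 + 0.07·0.96 = 0.034800 + 0.067200 = 0.10200.
By Bayes' theorem, P(H|E) = 0.034800 / 0.10200 = 0.3412.

P(H | E) ≈ 0.3412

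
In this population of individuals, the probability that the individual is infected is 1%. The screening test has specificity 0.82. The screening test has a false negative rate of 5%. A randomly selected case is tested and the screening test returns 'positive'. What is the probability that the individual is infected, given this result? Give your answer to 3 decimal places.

Let H be the event that the individual is infected. P(H) = 0.01, so P(¬H) = 0.99. With E the 'positive' result, P(E|H) = 0.95 and P(E|¬H) = 0.18.
P(E) = 0.95·0.01 + 0.18·0.99 = 0.0095000 + 0.17820 = 0.18770.
By Bayes' theorem, P(H|E) = 0.0095000 / 0.18770 = 0.051.

P(H | E) ≈ 0.051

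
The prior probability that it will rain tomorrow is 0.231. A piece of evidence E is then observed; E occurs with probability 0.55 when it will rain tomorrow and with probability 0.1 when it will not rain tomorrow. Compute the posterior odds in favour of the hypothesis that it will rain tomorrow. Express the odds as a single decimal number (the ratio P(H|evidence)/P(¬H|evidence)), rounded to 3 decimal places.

Posterior odds ≈ 1.652

Prior odds = 0.231/(1−0.231) = 0.30039.
Likelihood ratio for E = 0.55/0.1 = 5.5000.
Posterior odds = prior odds × LR = 1.6521.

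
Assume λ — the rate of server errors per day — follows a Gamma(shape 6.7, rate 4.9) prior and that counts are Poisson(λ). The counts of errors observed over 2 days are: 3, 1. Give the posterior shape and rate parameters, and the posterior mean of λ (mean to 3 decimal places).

Posterior: Gamma(shape=10.7, rate=6.9); mean ≈ 1.551

Total count ∑xᵢ = 4 over n = 2 days.
Gamma is conjugate to the Poisson likelihood: posterior is Gamma(shape = 6.7+4 = 10.7, rate = 4.9+2 = 6.9).
E[λ | data] = 10.7/6.9 = 1.551.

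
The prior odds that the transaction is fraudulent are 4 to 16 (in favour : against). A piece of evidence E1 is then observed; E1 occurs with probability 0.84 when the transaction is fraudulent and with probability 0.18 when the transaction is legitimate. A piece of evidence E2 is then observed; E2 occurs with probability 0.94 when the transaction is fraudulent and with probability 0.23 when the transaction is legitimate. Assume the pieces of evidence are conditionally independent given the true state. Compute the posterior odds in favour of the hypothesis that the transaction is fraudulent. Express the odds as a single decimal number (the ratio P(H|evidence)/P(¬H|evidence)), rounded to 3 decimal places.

Prior odds = 4/16 = 0.25000.
Likelihood ratio for E1 = 0.84/0.18 = 4.6667.
Likelihood ratio for E2 = 0.94/0.23 = 4.0870.
Posterior odds = prior odds × LR₁ × LR₂ = 4.7681.

Posterior odds ≈ 4.768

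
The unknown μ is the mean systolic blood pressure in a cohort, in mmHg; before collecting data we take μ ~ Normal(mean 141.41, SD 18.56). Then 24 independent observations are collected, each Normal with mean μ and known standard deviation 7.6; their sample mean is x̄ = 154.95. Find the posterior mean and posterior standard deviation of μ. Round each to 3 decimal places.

Prior precision 1/τ₀² = 1/18.56² = 0.00290298; data precision n/σ² = 24/7.6² = 0.415512.
Posterior precision = 0.00290298 + 0.415512 = 0.418415, giving posterior SD = 1/√0.418415 = 1.546.
Posterior mean = (0.00290298·141.41 + 0.415512·154.95) / 0.418415 = 154.856.

Posterior mean ≈ 154.856; posterior SD ≈ 1.546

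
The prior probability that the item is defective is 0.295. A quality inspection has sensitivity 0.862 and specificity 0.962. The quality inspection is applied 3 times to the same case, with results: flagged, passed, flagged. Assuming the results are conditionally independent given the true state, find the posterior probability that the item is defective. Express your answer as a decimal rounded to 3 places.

Posterior P(H) ≈ 0.969

Let H be the event that the item is defective; start with P(H) = 0.295. P('flagged'|H) = 0.862, P('flagged'|¬H) = 0.038.
Update on result 1 ('flagged'): P(H) ← 0.862·0.2950 / (0.862·0.2950 + 0.038·0.7050) = 0.25429/0.28108 = 0.9047.
Update on result 2 ('passed'): P(H) ← 0.138·0.9047 / (0.138·0.9047 + 0.962·0.0953) = 0.12485/0.21654 = 0.5766.
Update on result 3 ('flagged'): P(H) ← 0.862·0.5766 / (0.862·0.5766 + 0.038·0.4234) = 0.49700/0.51309 = 0.9686.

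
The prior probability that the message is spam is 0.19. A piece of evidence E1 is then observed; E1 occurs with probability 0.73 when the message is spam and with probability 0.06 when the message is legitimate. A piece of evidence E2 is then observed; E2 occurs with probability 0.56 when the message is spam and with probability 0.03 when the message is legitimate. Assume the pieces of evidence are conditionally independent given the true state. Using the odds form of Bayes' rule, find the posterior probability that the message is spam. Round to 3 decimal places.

Posterior probability ≈ 0.982

Prior odds = 0.19/(1−0.19) = 0.23457.
Likelihood ratio for E1 = 0.73/0.06 = 12.167.
Likelihood ratio for E2 = 0.56/0.03 = 18.667.
Posterior odds = prior odds × LR₁ × LR₂ = 53.273.
Posterior probability = odds/(1+odds) = 53.273/54.273 = 0.982.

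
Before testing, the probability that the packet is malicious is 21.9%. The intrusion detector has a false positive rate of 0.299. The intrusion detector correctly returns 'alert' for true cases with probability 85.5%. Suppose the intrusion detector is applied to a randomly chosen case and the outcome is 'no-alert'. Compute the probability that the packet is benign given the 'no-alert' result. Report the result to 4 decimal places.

P(¬H | E) ≈ 0.9452

Let H be the event that the packet is malicious. P(H) = 0.219, so P(¬H) = 0.781. With E the 'no-alert' result, P(E|H) = 0.145 and P(E|¬H) = 0.701.
P(E) = 0.145·0.219 + 0.701·0.781 = 0.031755 + 0.54748 = 0.57924.
By Bayes' theorem, P(H|E) = 0.031755 / 0.57924 = 0.0548. Hence P(¬H|E) = 1 − 0.0548 = 0.9452.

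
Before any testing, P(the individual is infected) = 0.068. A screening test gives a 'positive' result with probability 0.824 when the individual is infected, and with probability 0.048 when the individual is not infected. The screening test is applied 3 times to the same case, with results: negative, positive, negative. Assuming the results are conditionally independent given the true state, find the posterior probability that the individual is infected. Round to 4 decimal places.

Posterior P(H) ≈ 0.0411

Let H be the event that the individual is infected; start with P(H) = 0.068. P('positive'|H) = 0.824, P('positive'|¬H) = 0.048.
Update on result 1 ('negative'): P(H) ← 0.176·0.0680 / (0.176·0.0680 + 0.952·0.9320) = 0.011968/0.89923 = 0.0133.
Update on result 2 ('positive'): P(H) ← 0.824·0.0133 / (0.824·0.0133 + 0.048·0.9867) = 0.010967/0.058328 = 0.1880.
Update on result 3 ('negative'): P(H) ← 0.176·0.1880 / (0.176·0.1880 + 0.952·0.8120) = 0.033091/0.80610 = 0.0411.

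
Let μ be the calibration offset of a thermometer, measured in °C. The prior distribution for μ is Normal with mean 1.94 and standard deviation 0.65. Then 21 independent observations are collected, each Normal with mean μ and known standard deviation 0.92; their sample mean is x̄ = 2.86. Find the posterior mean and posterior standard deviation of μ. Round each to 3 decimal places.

Prior precision 1/τ₀² = 1/0.65² = 2.36686; data precision n/σ² = 21/0.92² = 24.8110.
Posterior precision = 2.36686 + 24.8110 = 27.1778, giving posterior SD = 1/√27.1778 = 0.192.
Posterior mean = (2.36686·1.94 + 24.8110·2.86) / 27.1778 = 2.780.

Posterior mean ≈ 2.780; posterior SD ≈ 0.192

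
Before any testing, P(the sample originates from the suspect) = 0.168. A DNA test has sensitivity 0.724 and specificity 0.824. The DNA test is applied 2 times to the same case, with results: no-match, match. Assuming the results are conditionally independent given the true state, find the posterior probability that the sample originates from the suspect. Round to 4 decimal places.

Let H be the event that the sample originates from the suspect; start with P(H) = 0.168. P('match'|H) = 0.724, P('match'|¬H) = 0.176.
Update on result 1 ('no-match'): P(H) ← 0.276·0.1680 / (0.276·0.1680 + 0.824·0.8320) = 0.046368/0.73194 = 0.0633.
Update on result 2 ('match'): P(H) ← 0.724·0.0633 / (0.724·0.0633 + 0.176·0.9367) = 0.045865/0.21072 = 0.2177.

Posterior P(H) ≈ 0.2177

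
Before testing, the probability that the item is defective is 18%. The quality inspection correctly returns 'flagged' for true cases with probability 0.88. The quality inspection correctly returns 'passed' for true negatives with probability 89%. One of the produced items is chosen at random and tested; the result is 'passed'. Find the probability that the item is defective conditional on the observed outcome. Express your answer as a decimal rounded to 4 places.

P(H | E) ≈ 0.0287

Write H for 'the item is defective'. Prior odds H:¬H = 0.18/0.82 = 0.21951. For the 'passed' outcome, the likelihood ratio is 0.12/0.89 = 0.13483.
Posterior odds = 0.21951 × 0.13483 = 0.029597, so P(H|E) = 0.029597/(1+0.029597) = 0.0287.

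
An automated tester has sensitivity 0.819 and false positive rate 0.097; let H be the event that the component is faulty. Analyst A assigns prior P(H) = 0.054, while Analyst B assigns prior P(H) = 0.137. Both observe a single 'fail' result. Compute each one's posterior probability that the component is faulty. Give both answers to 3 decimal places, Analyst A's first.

Analyst A: 0.325; Analyst B: 0.573

P('+'|H) = 0.819, P('+'|¬H) = 0.097.
Analyst A: numerator 0.819·0.054 = 0.044226; evidence = 0.044226+0.097·0.946 = 0.13599; posterior = 0.325.
Analyst B: numerator 0.819·0.137 = 0.11220; evidence = 0.11220+0.097·0.863 = 0.19591; posterior = 0.573.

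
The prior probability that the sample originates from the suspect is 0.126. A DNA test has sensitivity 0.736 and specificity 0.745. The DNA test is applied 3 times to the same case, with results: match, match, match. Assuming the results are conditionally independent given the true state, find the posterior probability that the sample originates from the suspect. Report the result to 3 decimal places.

Posterior P(H) ≈ 0.776

Let H be the event that the sample originates from the suspect; start with P(H) = 0.126. P('match'|H) = 0.736, P('match'|¬H) = 0.255.
Update on result 1 ('match'): P(H) ← 0.736·0.1260 / (0.736·0.1260 + 0.255·0.8740) = 0.092736/0.31561 = 0.2938.
Update on result 2 ('match'): P(H) ← 0.736·0.2938 / (0.736·0.2938 + 0.255·0.7062) = 0.21626/0.39633 = 0.5457.
Update on result 3 ('match'): P(H) ← 0.736·0.5457 / (0.736·0.5457 + 0.255·0.4543) = 0.40160/0.51746 = 0.7761.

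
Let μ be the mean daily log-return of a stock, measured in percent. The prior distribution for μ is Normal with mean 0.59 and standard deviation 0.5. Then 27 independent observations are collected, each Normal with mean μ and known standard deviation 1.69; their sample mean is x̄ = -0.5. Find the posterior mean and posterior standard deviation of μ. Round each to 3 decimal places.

Posterior mean ≈ -0.176; posterior SD ≈ 0.273

With known σ, the Normal prior is conjugate. Weight on the data is w = (n/σ²)/(n/σ² + 1/τ₀²) = 9.45345/(9.45345+4.00000) = 0.70268.
Posterior mean = w·x̄ + (1−w)·μ₀ = 0.70268·-0.5 + 0.29732·0.59 = -0.176. Posterior variance = 1/(9.45345+4.00000) = 0.0743304, so SD = 0.273.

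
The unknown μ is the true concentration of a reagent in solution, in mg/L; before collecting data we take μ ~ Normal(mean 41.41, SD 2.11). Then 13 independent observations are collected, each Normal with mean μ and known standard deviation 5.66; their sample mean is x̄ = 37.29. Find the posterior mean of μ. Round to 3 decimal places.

Prior precision 1/τ₀² = 1/2.11² = 0.224613; data precision n/σ² = 13/5.66² = 0.405799.
Posterior precision = 0.224613 + 0.405799 = 0.630412.
Posterior mean = (0.224613·41.41 + 0.405799·37.29) / 0.630412 = 38.758.

Posterior mean ≈ 38.758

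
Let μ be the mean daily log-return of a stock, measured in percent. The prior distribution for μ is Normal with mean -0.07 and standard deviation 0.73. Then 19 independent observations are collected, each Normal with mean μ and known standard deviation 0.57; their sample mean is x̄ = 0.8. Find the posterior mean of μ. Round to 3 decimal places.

Posterior mean ≈ 0.773

Prior precision 1/τ₀² = 1/0.73² = 1.87652; data precision n/σ² = 19/0.57² = 58.4795.
Posterior precision = 1.87652 + 58.4795 = 60.3561.
Posterior mean = (1.87652·-0.07 + 58.4795·0.8) / 60.3561 = 0.773.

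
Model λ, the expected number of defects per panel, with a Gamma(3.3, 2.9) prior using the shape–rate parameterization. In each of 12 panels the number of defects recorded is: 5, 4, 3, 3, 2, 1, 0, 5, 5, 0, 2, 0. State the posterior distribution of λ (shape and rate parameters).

Posterior: Gamma(shape=33.3, rate=14.9)

Total count ∑xᵢ = 30 over n = 12 panels.
Gamma is conjugate to the Poisson likelihood: posterior is Gamma(shape = 3.3+30 = 33.3, rate = 2.9+12 = 14.9).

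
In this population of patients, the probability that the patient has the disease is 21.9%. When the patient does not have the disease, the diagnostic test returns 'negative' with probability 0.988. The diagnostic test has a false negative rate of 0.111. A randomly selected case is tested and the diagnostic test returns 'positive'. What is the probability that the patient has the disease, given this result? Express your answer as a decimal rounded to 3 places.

P(H | E) ≈ 0.954

Write H for 'the patient has the disease'. Prior odds H:¬H = 0.219/0.781 = 0.28041. For the 'positive' outcome, the likelihood ratio is 0.889/0.012 = 74.083.
Posterior odds = 0.28041 × 74.083 = 20.774, so P(H|E) = 20.774/(1+20.774) = 0.954.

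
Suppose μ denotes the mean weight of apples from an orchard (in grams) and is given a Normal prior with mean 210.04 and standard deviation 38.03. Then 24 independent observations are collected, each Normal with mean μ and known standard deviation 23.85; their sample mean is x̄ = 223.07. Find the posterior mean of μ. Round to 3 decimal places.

Posterior mean ≈ 222.860

Prior precision 1/τ₀² = 1/38.03² = 0.00069143; data precision n/σ² = 24/23.85² = 0.0421924.
Posterior precision = 0.00069143 + 0.0421924 = 0.0428839.
Posterior mean = (0.00069143·210.04 + 0.0421924·223.07) / 0.0428839 = 222.860.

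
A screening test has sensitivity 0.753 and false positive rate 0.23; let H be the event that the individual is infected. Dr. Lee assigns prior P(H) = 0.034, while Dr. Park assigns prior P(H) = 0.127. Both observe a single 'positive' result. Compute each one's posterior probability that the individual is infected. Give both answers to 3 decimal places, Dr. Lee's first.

Dr. Lee: 0.103; Dr. Park: 0.323

P('+'|H) = 0.753, P('+'|¬H) = 0.23.
Dr. Lee: numerator 0.753·0.034 = 0.025602; evidence = 0.025602+0.23·0.966 = 0.24778; posterior = 0.103.
Dr. Park: numerator 0.753·0.127 = 0.095631; evidence = 0.095631+0.23·0.873 = 0.29642; posterior = 0.323.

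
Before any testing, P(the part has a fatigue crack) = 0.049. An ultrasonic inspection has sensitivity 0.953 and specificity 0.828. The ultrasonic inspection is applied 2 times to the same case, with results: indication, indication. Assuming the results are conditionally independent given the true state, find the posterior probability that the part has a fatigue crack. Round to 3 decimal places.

Posterior P(H) ≈ 0.613

With H the event that the part has a fatigue crack, the joint likelihood of the observed sequence is P(data|H) = 0.953·0.953 = 0.90821 and P(data|¬H) = 0.172·0.172 = 0.029584.
Bayes: P(H|data) = 0.049·0.90821 / (0.049·0.90821 + 0.951·0.029584) = 0.044502/0.072637 = 0.6127.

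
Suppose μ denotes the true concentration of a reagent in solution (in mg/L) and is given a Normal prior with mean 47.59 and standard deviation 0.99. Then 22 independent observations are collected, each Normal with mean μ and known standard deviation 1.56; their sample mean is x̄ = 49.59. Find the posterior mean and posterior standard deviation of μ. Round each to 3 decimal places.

Prior precision 1/τ₀² = 1/0.99² = 1.02030; data precision n/σ² = 22/1.56² = 9.04011.
Posterior precision = 1.02030 + 9.04011 = 10.0604, giving posterior SD = 1/√10.0604 = 0.315.
Posterior mean = (1.02030·47.59 + 9.04011·49.59) / 10.0604 = 49.387.

Posterior mean ≈ 49.387; posterior SD ≈ 0.315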